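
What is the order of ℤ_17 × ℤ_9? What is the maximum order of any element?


|ℤ_17 × ℤ_9| = 17 × 9 = 153
Max element order = lcm(17,9) = 153
Cyclic? Yes (gcd=1)

|ℤ_17×ℤ_9| = 153, max element order = 153


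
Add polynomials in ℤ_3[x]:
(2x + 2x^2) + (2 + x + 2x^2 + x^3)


Add coefficients mod 3:
x^0: 0 + 2 = 2 (mod 3)
x^1: 2 + 1 = 0 (mod 3)
x^2: 2 + 2 = 1 (mod 3)
x^3: 0 + 1 = 1 (mod 3)
Result: 2 + x^2 + x^3

f + g = 2 + x^2 + x^3


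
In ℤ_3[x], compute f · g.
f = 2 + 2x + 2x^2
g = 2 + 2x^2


Expand and collect like terms; reduce coefficients mod 3:
x^0: 2·2 = 4 ≡ 1 (mod 3)
x^1: 2·0 + 2·2 = 4 ≡ 1 (mod 3)
x^2: 2·2 + 2·0 + 2·2 = 8 ≡ 2 (mod 3)
x^3: 2·2 + 2·0 = 4 ≡ 1 (mod 3)
x^4: 2·2 = 4 ≡ 1 (mod 3)
Result: 1 + x + 2x^2 + x^3 + x^4

f · g = 1 + x + 2x^2 + x^3 + x^4


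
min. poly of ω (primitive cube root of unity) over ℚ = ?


ω satisfies x² + x + 1 = 0 (the cyclotomic polynomial Φ₃)

Minimal polynomial: x² + x + 1


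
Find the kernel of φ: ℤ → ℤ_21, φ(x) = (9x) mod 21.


Kernel = preimage of identity
ker(φ) = {x ∈ ℤ : 9x ≡ 0 (mod 21)}. gcd(9,21) = 3, so 9x ≡ 0 (mod 21) ⟺ x ≡ 0 (mod 21/3 = 7). Hence ker(φ) = 7ℤ

ker(φ) = 7ℤ


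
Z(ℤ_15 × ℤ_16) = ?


Z(G) = {g ∈ G | gx = xg for all x ∈ G}
Direct product of abelian groups is abelian, so Z(G) = G

Z(ℤ_15 × ℤ_16) = ℤ_15 × ℤ_16


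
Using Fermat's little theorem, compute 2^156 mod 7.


Fermat's little theorem: if p is prime and gcd(a,p)=1, then a^(p-1) ≡ 1 (mod p)
p = 7 is prime, gcd(2,7) = 1
Reduce exponent: 156 mod 6 = 0
So 2^156 ≡ 2^0 (mod 7)
2^0 = 1

2^156 ≡ 1 (mod 7)


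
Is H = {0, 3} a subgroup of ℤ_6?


Subgroup test for H = {0, 3} in (ℤ_6, +):
(1) 0 ∈ H? Yes
(2) Closure: for all a,b ∈ H, (a+b) mod 6 ∈ H? Yes
(3) Inverses: for all a ∈ H, -a mod 6 ∈ H? Yes

Yes, H is a subgroup of ℤ_6


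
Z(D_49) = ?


Z(G) = {g ∈ G | gx = xg for all x ∈ G}
For odd n, Z(D_n) = {e}: no nontrivial rotation commutes with all reflections

Z(D_49) = {e}


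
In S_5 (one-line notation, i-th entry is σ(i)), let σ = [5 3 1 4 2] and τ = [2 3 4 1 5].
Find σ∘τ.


σ∘τ: apply τ first, then σ
1 →τ 2 →σ 3
2 →τ 3 →σ 1
3 →τ 4 →σ 4
4 →τ 1 →σ 5
5 →τ 5 →σ 2

σ∘τ = [3 1 4 5 2]


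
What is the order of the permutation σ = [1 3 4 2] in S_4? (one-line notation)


Cycle decomposition: (2 3 4)
Cycle lengths: 3
Order = lcm(3) = 3

ord(σ) = 3


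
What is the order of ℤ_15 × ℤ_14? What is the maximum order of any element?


|ℤ_15 × ℤ_14| = 15 × 14 = 210
Max element order = lcm(15,14) = 210
Cyclic? Yes (gcd=1)

|ℤ_15×ℤ_14| = 210, max element order = 210


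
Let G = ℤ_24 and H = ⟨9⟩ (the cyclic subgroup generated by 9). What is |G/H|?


|⟨9⟩| = n / gcd(9, 24) = 24 / 3 = 8
H is normal (ℤ_24 is abelian).
|G/H| = |G| / |H| = 24 / 8 = 3

|G/H| = 3


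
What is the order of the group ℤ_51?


ℤ_n has n elements.

|ℤ_51| = 51


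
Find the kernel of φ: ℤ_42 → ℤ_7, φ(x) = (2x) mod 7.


Kernel = preimage of identity
ker(φ) = {x ∈ ℤ_42 : 2x ≡ 0 (mod 7)}. Since 7 | 42, φ is well-defined. The kernel is the cyclic subgroup ⟨7⟩ of ℤ_42 (order 6), i.e. {0, 7, 14, 21, 28, 35}

ker(φ) = {0, 7, 14, 21, 28, 35}


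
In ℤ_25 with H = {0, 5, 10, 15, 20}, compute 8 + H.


8 + H = {8 + h (mod 25) : h ∈ H}
8+0=8, 8+5=13, 8+10=18, 8+15=23, 8+20=3
8 + H = {3, 8, 13, 18, 23} = 3 + H

8 + H = {3, 8, 13, 18, 23}


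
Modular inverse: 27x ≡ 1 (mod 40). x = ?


Use the extended Euclidean algorithm to write 1 = 27·s + 40·t; then s mod 40 is the inverse.
Euclidean algorithm:
  27 = 0·40 + 27
  40 = 1·27 + 13
  27 = 2·13 + 1
  13 = 13·1 + 0
gcd(27,40) = 1
Back-substitution gives: 27·(3) + 40·(-2) = 1
So 27⁻¹ ≡ 3 ≡ 3 (mod 40)
Check: 27 × 3 = 81 ≡ 1 (mod 40) ✓

27⁻¹ ≡ 3 (mod 40)


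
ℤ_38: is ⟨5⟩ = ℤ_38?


g generates ℤ_n iff gcd(g, n) = 1
gcd(5, 38) = 1
Since gcd = 1, 5 is a generator.

Yes, 5 generates ℤ_38


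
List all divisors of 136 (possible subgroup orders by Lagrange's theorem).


Lagrange's theorem: |H| divides |G|
|G| = 136
Divisors of 136: 1, 2, 4, 8, 17, 34, 68, 136

Possible subgroup orders: {1, 2, 4, 8, 17, 34, 68, 136}


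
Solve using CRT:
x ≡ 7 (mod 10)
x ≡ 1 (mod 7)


m₁ = 10, m₂ = 7, gcd = 1, so CRT applies. M = m₁·m₂ = 70
Let M₁ = M/m₁ = 7, M₂ = M/m₂ = 10
Find y₁ ≡ M₁⁻¹ (mod m₁): 7⁻¹ ≡ 3 (mod 10)
Find y₂ ≡ M₂⁻¹ (mod m₂): 10⁻¹ ≡ 5 (mod 7)
x = a₁·M₁·y₁ + a₂·M₂·y₂ = 7·7·3 + 1·10·5 = 197
Reduce mod 70: x ≡ 57
Check: 57 mod 10 = 7 ✓, 57 mod 7 = 1 ✓

x ≡ 57 (mod 70)


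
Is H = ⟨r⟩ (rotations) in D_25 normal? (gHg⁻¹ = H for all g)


H = ⟨r⟩ (rotations) in D_25
The rotation subgroup ⟨r⟩ has index 2 in D_25, so it is normal

Yes, normal subgroup


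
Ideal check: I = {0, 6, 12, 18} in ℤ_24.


Check ideal conditions for I = {0, 6, 12, 18} in ℤ_24:
(1) I is an additive subgroup? Yes
(2) For r ∈ ℤ_24 and a ∈ I: r·a ∈ I? Yes

Yes, I is an ideal of ℤ_24


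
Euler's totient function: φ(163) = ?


Factor n: 163 = 163
φ(n) = n · ∏(1 - 1/p) over distinct primes p | n
φ(163) = 163 · (1 - 1/163) = 162

φ(163) = 162


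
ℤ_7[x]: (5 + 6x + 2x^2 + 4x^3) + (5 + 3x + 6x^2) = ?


Add coefficients mod 7:
x^0: 5 + 5 = 3 (mod 7)
x^1: 6 + 3 = 2 (mod 7)
x^2: 2 + 6 = 1 (mod 7)
x^3: 4 + 0 = 4 (mod 7)
Result: 3 + 2x + x^2 + 4x^3

f + g = 3 + 2x + x^2 + 4x^3


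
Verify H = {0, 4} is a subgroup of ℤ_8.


Subgroup test for H = {0, 4} in (ℤ_8, +):
(1) 0 ∈ H? Yes
(2) Closure: for all a,b ∈ H, (a+b) mod 8 ∈ H? Yes
(3) Inverses: for all a ∈ H, -a mod 8 ∈ H? Yes

Yes, H is a subgroup of ℤ_8


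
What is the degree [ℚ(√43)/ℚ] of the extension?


√43 has minimal polynomial x² - 43 (irreducible over ℚ since 43 is squarefree)

[ℚ(√43)/ℚ] = 2


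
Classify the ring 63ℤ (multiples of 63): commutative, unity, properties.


63ℤ is a commutative ring under +,× but has no multiplicative identity (1 ∉ 63ℤ); it has no zero divisors, but without unity it is not an integral domain
Commutative: Yes
Integral domain: No
Has unity: No

63ℤ (multiples of 63): Commutative=Yes, Unity=No


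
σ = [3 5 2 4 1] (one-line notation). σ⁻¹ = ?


To find σ⁻¹, swap domain and range:
σ(1) = 3 → σ⁻¹(3) = 1
σ(2) = 5 → σ⁻¹(5) = 2
σ(3) = 2 → σ⁻¹(2) = 3
σ(4) = 4 → σ⁻¹(4) = 4
σ(5) = 1 → σ⁻¹(1) = 5

σ⁻¹ = [5 3 1 4 2]


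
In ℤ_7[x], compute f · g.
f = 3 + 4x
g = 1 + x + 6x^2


Expand and collect like terms; reduce coefficients mod 7:
x^0: 3·1 = 3 ≡ 3 (mod 7)
x^1: 3·1 + 4·1 = 7 ≡ 0 (mod 7)
x^2: 3·6 + 4·1 = 22 ≡ 1 (mod 7)
x^3: 4·6 = 24 ≡ 3 (mod 7)
Result: 3 + x^2 + 3x^3

f · g = 3 + x^2 + 3x^3


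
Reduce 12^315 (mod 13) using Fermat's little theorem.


Fermat's little theorem: if p is prime and gcd(a,p)=1, then a^(p-1) ≡ 1 (mod p)
p = 13 is prime, gcd(12,13) = 1
Reduce exponent: 315 mod 12 = 3
So 12^315 ≡ 12^3 (mod 13)
12^3 mod 13 = 12

12^315 ≡ 12 (mod 13)


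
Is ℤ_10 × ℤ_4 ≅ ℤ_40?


Comparing ℤ_10 × ℤ_4 and ℤ_40:
gcd(10,4) = 2 ≠ 1. Max element order in ℤ_10×ℤ_4 is lcm(10,4) = 20 < 40, so it has no element of order 40

No, ℤ_10 × ℤ_4 ≇ ℤ_40


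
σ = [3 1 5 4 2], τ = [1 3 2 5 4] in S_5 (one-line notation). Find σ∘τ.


σ∘τ: apply τ first, then σ
1 →τ 1 →σ 3
2 →τ 3 →σ 5
3 →τ 2 →σ 1
4 →τ 5 →σ 2
5 →τ 4 →σ 4

σ∘τ = [3 5 1 2 4]


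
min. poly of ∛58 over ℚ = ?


∛58 satisfies x³ - 58 = 0, irreducible over ℚ (no rational root; 58 is not a perfect cube)

Minimal polynomial: x³ - 58


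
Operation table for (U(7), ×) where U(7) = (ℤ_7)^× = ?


Elements: {1, 2, 3, 4, 5, 6}
Operation: multiplication mod 7
Entry (a, b) = (a × b) mod 7

Cayley table:
  | 1 | 2 | 3 | 4 | 5 | 6
1 | 1 | 2 | 3 | 4 | 5 | 6
2 | 2 | 4 | 6 | 1 | 3 | 5
3 | 3 | 6 | 2 | 5 | 1 | 4
4 | 4 | 1 | 5 | 2 | 6 | 3
5 | 5 | 3 | 1 | 6 | 4 | 2
6 | 6 | 5 | 4 | 3 | 2 | 1


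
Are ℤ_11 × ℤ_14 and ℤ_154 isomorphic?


Comparing ℤ_11 × ℤ_14 and ℤ_154:
gcd(11,14) = 1, so ℤ_11 × ℤ_14 ≅ ℤ_154 (CRT)

Yes, ℤ_11 × ℤ_14 ≅ ℤ_154


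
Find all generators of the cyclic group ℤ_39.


g generates ℤ_n iff gcd(g,n) = 1
Prime factors of 39: 3, 13
Generators are g ∈ {1,...,38} not divisible by any of these primes.
Generators: {1, 2, 4, 5, 7, 8, 10, 11, 14, 16, 17, 19, 20, 22, 23, 25, 28, 29, 31, 32, 34, 35, 37, 38}
Number of generators = φ(39) = 24

Generators of ℤ_39 = {1, 2, 4, 5, 7, 8, 10, 11, 14, 16, 17, 19, 20, 22, 23, 25, 28, 29, 31, 32, 34, 35, 37, 38}


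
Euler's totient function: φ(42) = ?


Factor n: 42 = 2 × 3 × 7
φ(n) = n · ∏(1 - 1/p) over distinct primes p | n
φ(42) = 42 · (1 - 1/2) · (1 - 1/3) · (1 - 1/7) = 12

φ(42) = 12


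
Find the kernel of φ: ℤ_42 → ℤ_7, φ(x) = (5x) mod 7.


Kernel = preimage of identity
ker(φ) = {x ∈ ℤ_42 : 5x ≡ 0 (mod 7)}. Since 7 | 42, φ is well-defined. The kernel is the cyclic subgroup ⟨7⟩ of ℤ_42 (order 6), i.e. {0, 7, 14, 21, 28, 35}

ker(φ) = {0, 7, 14, 21, 28, 35}


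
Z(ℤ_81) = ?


Z(G) = {g ∈ G | gx = xg for all x ∈ G}
ℤ_81 is abelian, so Z(G) = G

Z(ℤ_81) = ℤ_81


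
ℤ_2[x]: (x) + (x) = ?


Add coefficients mod 2:
x^0: 0 + 0 = 0 (mod 2)
x^1: 1 + 1 = 0 (mod 2)
Result: 0

f + g = 0


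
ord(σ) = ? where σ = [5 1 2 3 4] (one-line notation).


Cycle decomposition: (1 5 4 3 2)
Cycle lengths: 5
Order = lcm(5) = 5

ord(σ) = 5


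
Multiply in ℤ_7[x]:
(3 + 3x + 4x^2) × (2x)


Expand and collect like terms; reduce coefficients mod 7:
x^0: 3·0 = 0 ≡ 0 (mod 7)
x^1: 3·2 + 3·0 = 6 ≡ 6 (mod 7)
x^2: 3·2 + 4·0 = 6 ≡ 6 (mod 7)
x^3: 4·2 = 8 ≡ 1 (mod 7)
Result: 6x + 6x^2 + x^3

f · g = 6x + 6x^2 + x^3


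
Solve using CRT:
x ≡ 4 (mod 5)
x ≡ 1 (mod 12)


m₁ = 5, m₂ = 12, gcd = 1, so CRT applies. M = m₁·m₂ = 60
Let M₁ = M/m₁ = 12, M₂ = M/m₂ = 5
Find y₁ ≡ M₁⁻¹ (mod m₁): 12⁻¹ ≡ 3 (mod 5)
Find y₂ ≡ M₂⁻¹ (mod m₂): 5⁻¹ ≡ 5 (mod 12)
x = a₁·M₁·y₁ + a₂·M₂·y₂ = 4·12·3 + 1·5·5 = 169
Reduce mod 60: x ≡ 49
Check: 49 mod 5 = 4 ✓, 49 mod 12 = 1 ✓

x ≡ 49 (mod 60)


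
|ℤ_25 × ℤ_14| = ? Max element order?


|ℤ_25 × ℤ_14| = 25 × 14 = 350
Max element order = lcm(25,14) = 350
Cyclic? Yes (gcd=1)

|ℤ_25×ℤ_14| = 350, max element order = 350


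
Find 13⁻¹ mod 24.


Use the extended Euclidean algorithm to write 1 = 13·s + 24·t; then s mod 24 is the inverse.
Euclidean algorithm:
  13 = 0·24 + 13
  24 = 1·13 + 11
  13 = 1·11 + 2
  11 = 5·2 + 1
  2 = 2·1 + 0
gcd(13,24) = 1
Back-substitution gives: 13·(-11) + 24·(6) = 1
So 13⁻¹ ≡ -11 ≡ 13 (mod 24)
Check: 13 × 13 = 169 ≡ 1 (mod 24) ✓

13⁻¹ ≡ 13 (mod 24)


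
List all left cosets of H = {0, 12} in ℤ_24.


H = {0, 12}, |H| = 2
Number of cosets = |G|/|H| = 24/2 = 12
0 + H = {0, 12}
1 + H = {1, 13}
2 + H = {2, 14}
3 + H = {3, 15}
4 + H = {4, 16}
5 + H = {5, 17}
6 + H = {6, 18}
7 + H = {7, 19}
8 + H = {8, 20}
9 + H = {9, 21}
10 + H = {10, 22}
11 + H = {11, 23}

Cosets: 0+H={0,12}; 1+H={1,13}; 2+H={2,14}; 3+H={3,15}; 4+H={4,16}; 5+H={5,17}; 6+H={6,18}; 7+H={7,19}; 8+H={8,20}; 9+H={9,21}; 10+H={10,22}; 11+H={11,23}


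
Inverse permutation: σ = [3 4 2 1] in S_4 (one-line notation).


To find σ⁻¹, swap domain and range:
σ(1) = 3 → σ⁻¹(3) = 1
σ(2) = 4 → σ⁻¹(4) = 2
σ(3) = 2 → σ⁻¹(2) = 3
σ(4) = 1 → σ⁻¹(1) = 4

σ⁻¹ = [4 3 1 2]


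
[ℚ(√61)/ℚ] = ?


√61 has minimal polynomial x² - 61 (irreducible over ℚ since 61 is squarefree)

[ℚ(√61)/ℚ] = 2


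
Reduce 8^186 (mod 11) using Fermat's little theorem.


Fermat's little theorem: if p is prime and gcd(a,p)=1, then a^(p-1) ≡ 1 (mod p)
p = 11 is prime, gcd(8,11) = 1
Reduce exponent: 186 mod 10 = 6
So 8^186 ≡ 8^6 (mod 11)
8^6 mod 11 = 3

8^186 ≡ 3 (mod 11)


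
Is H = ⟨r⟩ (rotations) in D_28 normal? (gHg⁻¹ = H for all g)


H = ⟨r⟩ (rotations) in D_28
The rotation subgroup ⟨r⟩ has index 2 in D_28, so it is normal

Yes, normal subgroup


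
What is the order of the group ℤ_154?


ℤ_n has n elements.

|ℤ_154| = 154


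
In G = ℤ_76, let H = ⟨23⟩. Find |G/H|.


|⟨23⟩| = n / gcd(23, 76) = 76 / 1 = 76
H is normal (ℤ_76 is abelian).
|G/H| = |G| / |H| = 76 / 76 = 1

|G/H| = 1


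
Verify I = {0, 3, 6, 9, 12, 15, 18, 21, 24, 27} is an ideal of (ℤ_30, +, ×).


Check ideal conditions for I = {0, 3, 6, 9, 12, 15, 18, 21, 24, 27} in ℤ_30:
(1) I is an additive subgroup? Yes
(2) For r ∈ ℤ_30 and a ∈ I: r·a ∈ I? Yes

Yes, I is an ideal of ℤ_30


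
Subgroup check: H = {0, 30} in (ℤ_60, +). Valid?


Subgroup test for H = {0, 30} in (ℤ_60, +):
(1) 0 ∈ H? Yes
(2) Closure: for all a,b ∈ H, (a+b) mod 60 ∈ H? Yes
(3) Inverses: for all a ∈ H, -a mod 60 ∈ H? Yes

Yes, H is a subgroup of ℤ_60


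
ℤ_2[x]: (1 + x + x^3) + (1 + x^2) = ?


Add coefficients mod 2:
x^0: 1 + 1 = 0 (mod 2)
x^1: 1 + 0 = 1 (mod 2)
x^2: 0 + 1 = 1 (mod 2)
x^3: 1 + 0 = 1 (mod 2)
Result: x + x^2 + x^3

f + g = x + x^2 + x^3


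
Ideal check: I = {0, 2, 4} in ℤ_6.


Check ideal conditions for I = {0, 2, 4} in ℤ_6:
(1) I is an additive subgroup? Yes
(2) For r ∈ ℤ_6 and a ∈ I: r·a ∈ I? Yes

Yes, I is an ideal of ℤ_6


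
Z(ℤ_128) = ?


Z(G) = {g ∈ G | gx = xg for all x ∈ G}
ℤ_128 is abelian, so Z(G) = G

Z(ℤ_128) = ℤ_128


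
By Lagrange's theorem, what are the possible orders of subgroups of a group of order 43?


Lagrange's theorem: |H| divides |G|
|G| = 43
Divisors of 43: 1, 43

Possible subgroup orders: {1, 43}


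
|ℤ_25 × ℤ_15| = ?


|A × B| = |A| · |B|
|ℤ_25 × ℤ_15| = 25 × 15 = 375

|ℤ_25 × ℤ_15| = 375


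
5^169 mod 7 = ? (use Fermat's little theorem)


Fermat's little theorem: if p is prime and gcd(a,p)=1, then a^(p-1) ≡ 1 (mod p)
p = 7 is prime, gcd(5,7) = 1
Reduce exponent: 169 mod 6 = 1
So 5^169 ≡ 5^1 (mod 7)
5^1 mod 7 = 5

5^169 ≡ 5 (mod 7)


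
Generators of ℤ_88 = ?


g generates ℤ_n iff gcd(g,n) = 1
Prime factors of 88: 2, 11
Generators are g ∈ {1,...,87} not divisible by any of these primes.
Generators: {1, 3, 5, 7, 9, 13, 15, 17, 19, 21, 23, 25, 27, 29, 31, 35, 37, 39, 41, 43, 45, 47, 49, 51, 53, 57, 59, 61, 63, 65, 67, 69, 71, 73, 75, 79, 81, 83, 85, 87}
Number of generators = φ(88) = 40

Generators of ℤ_88 = {1, 3, 5, 7, 9, 13, 15, 17, 19, 21, 23, 25, 27, 29, 31, 35, 37, 39, 41, 43, 45, 47, 49, 51, 53, 57, 59, 61, 63, 65, 67, 69, 71, 73, 75, 79, 81, 83, 85, 87}


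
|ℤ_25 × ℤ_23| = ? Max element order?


|ℤ_25 × ℤ_23| = 25 × 23 = 575
Max element order = lcm(25,23) = 575
Cyclic? Yes (gcd=1)

|ℤ_25×ℤ_23| = 575, max element order = 575


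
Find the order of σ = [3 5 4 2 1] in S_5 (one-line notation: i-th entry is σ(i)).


Cycle decomposition: (1 3 4 2 5)
Cycle lengths: 5
Order = lcm(5) = 5

ord(σ) = 5


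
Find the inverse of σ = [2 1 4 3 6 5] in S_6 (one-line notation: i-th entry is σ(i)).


To find σ⁻¹, swap domain and range:
σ(1) = 2 → σ⁻¹(2) = 1
σ(2) = 1 → σ⁻¹(1) = 2
σ(3) = 4 → σ⁻¹(4) = 3
σ(4) = 3 → σ⁻¹(3) = 4
σ(5) = 6 → σ⁻¹(6) = 5
σ(6) = 5 → σ⁻¹(5) = 6

σ⁻¹ = [2 1 4 3 6 5]


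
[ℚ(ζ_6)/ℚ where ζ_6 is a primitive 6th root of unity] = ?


[ℚ(ζ_n):ℚ] = deg Φ_n(x) = φ(n). Here φ(6) = 2

[ℚ(ζ_6)/ℚ where ζ_6 is a primitive 6th root of unity] = 2


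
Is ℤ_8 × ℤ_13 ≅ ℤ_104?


Comparing ℤ_8 × ℤ_13 and ℤ_104:
gcd(8,13) = 1, so ℤ_8 × ℤ_13 ≅ ℤ_104 (CRT)

Yes, ℤ_8 × ℤ_13 ≅ ℤ_104


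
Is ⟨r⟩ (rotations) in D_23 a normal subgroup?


H = ⟨r⟩ (rotations) in D_23
The rotation subgroup ⟨r⟩ has index 2 in D_23, so it is normal

Yes, normal subgroup


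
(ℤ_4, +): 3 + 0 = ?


Operation: addition mod 4
3 + 0 = (a + b) mod 4 with a = 3, b = 0

3 + 0 = 3


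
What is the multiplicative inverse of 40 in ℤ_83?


Use the extended Euclidean algorithm to write 1 = 40·s + 83·t; then s mod 83 is the inverse.
Euclidean algorithm:
  40 = 0·83 + 40
  83 = 2·40 + 3
  40 = 13·3 + 1
  3 = 3·1 + 0
gcd(40,83) = 1
Back-substitution gives: 40·(27) + 83·(-13) = 1
So 40⁻¹ ≡ 27 ≡ 27 (mod 83)
Check: 40 × 27 = 1080 ≡ 1 (mod 83) ✓

40⁻¹ ≡ 27 (mod 83)


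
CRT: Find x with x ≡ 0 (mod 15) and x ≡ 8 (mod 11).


m₁ = 15, m₂ = 11, gcd = 1, so CRT applies. M = m₁·m₂ = 165
Let M₁ = M/m₁ = 11, M₂ = M/m₂ = 15
Find y₁ ≡ M₁⁻¹ (mod m₁): 11⁻¹ ≡ 11 (mod 15)
Find y₂ ≡ M₂⁻¹ (mod m₂): 15⁻¹ ≡ 3 (mod 11)
x = a₁·M₁·y₁ + a₂·M₂·y₂ = 0·11·11 + 8·15·3 = 360
Reduce mod 165: x ≡ 30
Check: 30 mod 15 = 0 ✓, 30 mod 11 = 8 ✓

x ≡ 30 (mod 165)


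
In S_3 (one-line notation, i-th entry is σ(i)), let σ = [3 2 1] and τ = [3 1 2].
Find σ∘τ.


σ∘τ: apply τ first, then σ
1 →τ 3 →σ 1
2 →τ 1 →σ 3
3 →τ 2 →σ 2

σ∘τ = [1 3 2]


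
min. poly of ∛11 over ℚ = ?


∛11 satisfies x³ - 11 = 0, irreducible over ℚ (no rational root; 11 is not a perfect cube)

Minimal polynomial: x³ - 11


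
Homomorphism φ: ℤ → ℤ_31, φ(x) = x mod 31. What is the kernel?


Kernel = preimage of identity
ker(φ) = {x ∈ ℤ : x ≡ 0 (mod 31)} = 31ℤ = {0, ±31, ±62, ...}

ker(φ) = 31ℤ


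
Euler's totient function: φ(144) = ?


Factor n: 144 = 2^4 × 3^2
φ(n) = n · ∏(1 - 1/p) over distinct primes p | n
φ(144) = 144 · (1 - 1/2) · (1 - 1/3) = 48

φ(144) = 48


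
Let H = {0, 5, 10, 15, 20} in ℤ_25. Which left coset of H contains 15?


15 + H = {15 + h (mod 25) : h ∈ H}
15+0=15, 15+5=20, 15+10=0, 15+15=5, 15+20=10
15 + H = {0, 5, 10, 15, 20} = 0 + H

15 + H = {0, 5, 10, 15, 20}


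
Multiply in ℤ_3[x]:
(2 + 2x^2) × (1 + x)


Expand and collect like terms; reduce coefficients mod 3:
x^0: 2·1 = 2 ≡ 2 (mod 3)
x^1: 2·1 + 0·1 = 2 ≡ 2 (mod 3)
x^2: 0·1 + 2·1 = 2 ≡ 2 (mod 3)
x^3: 2·1 = 2 ≡ 2 (mod 3)
Result: 2 + 2x + 2x^2 + 2x^3

f · g = 2 + 2x + 2x^2 + 2x^3


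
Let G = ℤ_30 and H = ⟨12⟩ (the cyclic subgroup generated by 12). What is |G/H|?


|⟨12⟩| = n / gcd(12, 30) = 30 / 6 = 5
H is normal (ℤ_30 is abelian).
|G/H| = |G| / |H| = 30 / 5 = 6

|G/H| = 6


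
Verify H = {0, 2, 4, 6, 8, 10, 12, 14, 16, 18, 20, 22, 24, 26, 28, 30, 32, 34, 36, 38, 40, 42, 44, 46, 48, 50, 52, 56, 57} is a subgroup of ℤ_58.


Subgroup test for H = {0, 2, 4, 6, 8, 10, 12, 14, 16, 18, 20, 22, 24, 26, 28, 30, 32, 34, 36, 38, 40, 42, 44, 46, 48, 50, 52, 56, 57} in (ℤ_58, +):
(1) 0 ∈ H? Yes
(2) Closure: for all a,b ∈ H, (a+b) mod 58 ∈ H? No  [counterexample: 2 + 52 = 54 ∉ H]
(3) Inverses: for all a ∈ H, -a mod 58 ∈ H? No

No, H is not a subgroup of ℤ_58


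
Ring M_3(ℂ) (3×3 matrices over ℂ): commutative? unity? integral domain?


Matrix multiplication is non-commutative for n ≥ 2; the identity matrix I is the unity; singular matrices give zero divisors, so not an integral domain
Commutative: No
Integral domain: No
Has unity: Yes

M_3(ℂ) (3×3 matrices over ℂ): Commutative=No, Unity=Yes


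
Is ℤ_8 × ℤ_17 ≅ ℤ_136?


Comparing ℤ_8 × ℤ_17 and ℤ_136:
gcd(8,17) = 1, so ℤ_8 × ℤ_17 ≅ ℤ_136 (CRT)

Yes, ℤ_8 × ℤ_17 ≅ ℤ_136


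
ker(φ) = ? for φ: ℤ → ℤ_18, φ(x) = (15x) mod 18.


Kernel = preimage of identity
ker(φ) = {x ∈ ℤ : 15x ≡ 0 (mod 18)}. gcd(15,18) = 3, so 15x ≡ 0 (mod 18) ⟺ x ≡ 0 (mod 18/3 = 6). Hence ker(φ) = 6ℤ

ker(φ) = 6ℤ


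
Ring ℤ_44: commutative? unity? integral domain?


ℤ_44 is a commutative ring with unity 1; 44 = 2×22 is composite, so 2·22 ≡ 0 gives zero divisors (not an integral domain)
Commutative: Yes
Integral domain: No
Has unity: Yes

ℤ_44: Commutative=Yes, Unity=Yes


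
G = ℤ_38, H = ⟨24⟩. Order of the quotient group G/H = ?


|⟨24⟩| = n / gcd(24, 38) = 38 / 2 = 19
H is normal (ℤ_38 is abelian).
|G/H| = |G| / |H| = 38 / 19 = 2

|G/H| = 2


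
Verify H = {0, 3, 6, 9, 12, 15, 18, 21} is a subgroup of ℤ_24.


Subgroup test for H = {0, 3, 6, 9, 12, 15, 18, 21} in (ℤ_24, +):
(1) 0 ∈ H? Yes
(2) Closure: for all a,b ∈ H, (a+b) mod 24 ∈ H? Yes
(3) Inverses: for all a ∈ H, -a mod 24 ∈ H? Yes

Yes, H is a subgroup of ℤ_24


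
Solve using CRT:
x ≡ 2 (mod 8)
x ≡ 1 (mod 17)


m₁ = 8, m₂ = 17, gcd = 1, so CRT applies. M = m₁·m₂ = 136
Let M₁ = M/m₁ = 17, M₂ = M/m₂ = 8
Find y₁ ≡ M₁⁻¹ (mod m₁): 17⁻¹ ≡ 1 (mod 8)
Find y₂ ≡ M₂⁻¹ (mod m₂): 8⁻¹ ≡ 15 (mod 17)
x = a₁·M₁·y₁ + a₂·M₂·y₂ = 2·17·1 + 1·8·15 = 154
Reduce mod 136: x ≡ 18
Check: 18 mod 8 = 2 ✓, 18 mod 17 = 1 ✓

x ≡ 18 (mod 136)


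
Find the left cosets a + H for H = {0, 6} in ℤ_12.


H = {0, 6}, |H| = 2
Number of cosets = |G|/|H| = 12/2 = 6
0 + H = {0, 6}
1 + H = {1, 7}
2 + H = {2, 8}
3 + H = {3, 9}
4 + H = {4, 10}
5 + H = {5, 11}

Cosets: 0+H={0,6}; 1+H={1,7}; 2+H={2,8}; 3+H={3,9}; 4+H={4,10}; 5+H={5,11}


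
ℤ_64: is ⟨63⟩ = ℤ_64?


g generates ℤ_n iff gcd(g, n) = 1
gcd(63, 64) = 1
Since gcd = 1, 63 is a generator.

Yes, 63 generates ℤ_64


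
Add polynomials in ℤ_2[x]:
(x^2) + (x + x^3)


Add coefficients mod 2:
x^0: 0 + 0 = 0 (mod 2)
x^1: 0 + 1 = 1 (mod 2)
x^2: 1 + 0 = 1 (mod 2)
x^3: 0 + 1 = 1 (mod 2)
Result: x + x^2 + x^3

f + g = x + x^2 + x^3


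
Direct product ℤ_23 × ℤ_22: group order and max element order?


|ℤ_23 × ℤ_22| = 23 × 22 = 506
Max element order = lcm(23,22) = 506
Cyclic? Yes (gcd=1)

|ℤ_23×ℤ_22| = 506, max element order = 506


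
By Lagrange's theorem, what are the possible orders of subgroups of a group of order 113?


Lagrange's theorem: |H| divides |G|
|G| = 113
Divisors of 113: 1, 113

Possible subgroup orders: {1, 113}


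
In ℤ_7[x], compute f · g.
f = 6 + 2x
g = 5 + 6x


Expand and collect like terms; reduce coefficients mod 7:
x^0: 6·5 = 30 ≡ 2 (mod 7)
x^1: 6·6 + 2·5 = 46 ≡ 4 (mod 7)
x^2: 2·6 = 12 ≡ 5 (mod 7)
Result: 2 + 4x + 5x^2

f · g = 2 + 4x + 5x^2


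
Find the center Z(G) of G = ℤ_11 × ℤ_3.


Z(G) = {g ∈ G | gx = xg for all x ∈ G}
Direct product of abelian groups is abelian, so Z(G) = G

Z(ℤ_11 × ℤ_3) = ℤ_11 × ℤ_3


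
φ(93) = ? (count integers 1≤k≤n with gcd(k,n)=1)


Factor n: 93 = 3 × 31
φ(n) = n · ∏(1 - 1/p) over distinct primes p | n
φ(93) = 93 · (1 - 1/3) · (1 - 1/31) = 60

φ(93) = 60


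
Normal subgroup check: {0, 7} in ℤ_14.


H = {0, 7} in ℤ_14
ℤ_14 is abelian; every subgroup of an abelian group is normal

Yes, normal subgroup


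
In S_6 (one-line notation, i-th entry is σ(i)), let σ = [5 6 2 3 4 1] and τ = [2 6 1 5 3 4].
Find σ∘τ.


σ∘τ: apply τ first, then σ
1 →τ 2 →σ 6
2 →τ 6 →σ 1
3 →τ 1 →σ 5
4 →τ 5 →σ 4
5 →τ 3 →σ 2
6 →τ 4 →σ 3

σ∘τ = [6 1 5 4 2 3]


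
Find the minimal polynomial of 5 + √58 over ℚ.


Let α = 5 + √58. Then α - 5 = √58, so (α - 5)² = 58, giving α² - 10α - 33 = 0. Degree 2 and α ∉ ℚ, so this is the minimal polynomial.

Minimal polynomial: x² - 10x - 33


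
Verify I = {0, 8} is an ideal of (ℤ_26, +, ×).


Check ideal conditions for I = {0, 8} in ℤ_26:
(1) I is an additive subgroup? No
(2) For r ∈ ℤ_26 and a ∈ I: r·a ∈ I? No  [counterexample: r=2, a=8, r·a mod 26 = 16 ∉ I]

No, I is not an ideal of ℤ_26


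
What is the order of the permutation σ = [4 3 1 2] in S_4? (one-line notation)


Cycle decomposition: (1 4 2 3)
Cycle lengths: 4
Order = lcm(4) = 4

ord(σ) = 4


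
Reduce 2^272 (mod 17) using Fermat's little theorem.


Fermat's little theorem: if p is prime and gcd(a,p)=1, then a^(p-1) ≡ 1 (mod p)
p = 17 is prime, gcd(2,17) = 1
Reduce exponent: 272 mod 16 = 0
So 2^272 ≡ 2^0 (mod 17)
2^0 = 1

2^272 ≡ 1 (mod 17)


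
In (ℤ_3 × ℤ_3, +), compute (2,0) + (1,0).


Operation: componentwise addition mod (3, 3)
(2,0) + (1,0) = ((a₁+b₁) mod 3, (a₂+b₂) mod 3) with a = (2,0), b = (1,0)

(2,0) + (1,0) = (0,0)


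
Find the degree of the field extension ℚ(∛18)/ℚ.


∛18 has minimal polynomial x³ - 18 (irreducible over ℚ since 18 is not a perfect cube)

[ℚ(∛18)/ℚ] = 3


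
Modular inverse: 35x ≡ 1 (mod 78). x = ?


Use the extended Euclidean algorithm to write 1 = 35·s + 78·t; then s mod 78 is the inverse.
Euclidean algorithm:
  35 = 0·78 + 35
  78 = 2·35 + 8
  35 = 4·8 + 3
  8 = 2·3 + 2
  3 = 1·2 + 1
  2 = 2·1 + 0
gcd(35,78) = 1
Back-substitution gives: 35·(29) + 78·(-13) = 1
So 35⁻¹ ≡ 29 ≡ 29 (mod 78)
Check: 35 × 29 = 1015 ≡ 1 (mod 78) ✓

35⁻¹ ≡ 29 (mod 78)


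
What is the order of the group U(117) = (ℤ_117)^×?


U(n) is the group of units mod n; |U(n)| = φ(n)
|U(117)| = φ(117) = 72

|U(117) = (ℤ_117)^×| = 72


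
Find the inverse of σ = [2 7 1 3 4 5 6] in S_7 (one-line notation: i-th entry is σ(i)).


To find σ⁻¹, swap domain and range:
σ(1) = 2 → σ⁻¹(2) = 1
σ(2) = 7 → σ⁻¹(7) = 2
σ(3) = 1 → σ⁻¹(1) = 3
σ(4) = 3 → σ⁻¹(3) = 4
σ(5) = 4 → σ⁻¹(4) = 5
σ(6) = 5 → σ⁻¹(5) = 6
σ(7) = 6 → σ⁻¹(6) = 7

σ⁻¹ = [3 1 4 5 6 7 2]


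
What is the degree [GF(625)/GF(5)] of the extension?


GF(625) = GF(5^4), so the extension degree is 4

[GF(625)/GF(5)] = 4


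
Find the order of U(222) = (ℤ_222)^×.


U(n) is the group of units mod n; |U(n)| = φ(n)
|U(222)| = φ(222) = 72

|U(222) = (ℤ_222)^×| = 72


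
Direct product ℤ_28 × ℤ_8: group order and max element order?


|ℤ_28 × ℤ_8| = 28 × 8 = 224
Max element order = lcm(28,8) = 56
Cyclic? No (gcd=4)

|ℤ_28×ℤ_8| = 224, max element order = 56


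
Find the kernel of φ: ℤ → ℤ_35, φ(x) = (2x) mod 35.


Kernel = preimage of identity
ker(φ) = {x ∈ ℤ : 2x ≡ 0 (mod 35)}. gcd(2,35) = 1, so 2x ≡ 0 (mod 35) ⟺ x ≡ 0 (mod 35/1 = 35). Hence ker(φ) = 35ℤ

ker(φ) = 35ℤ


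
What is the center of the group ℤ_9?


Z(G) = {g ∈ G | gx = xg for all x ∈ G}
ℤ_9 is abelian, so Z(G) = G

Z(ℤ_9) = ℤ_9


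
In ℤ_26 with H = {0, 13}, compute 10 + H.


10 + H = {10 + h (mod 26) : h ∈ H}
10+0=10, 10+13=23

10 + H = {10, 23}


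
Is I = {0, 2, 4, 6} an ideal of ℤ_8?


Check ideal conditions for I = {0, 2, 4, 6} in ℤ_8:
(1) I is an additive subgroup? Yes
(2) For r ∈ ℤ_8 and a ∈ I: r·a ∈ I? Yes

Yes, I is an ideal of ℤ_8


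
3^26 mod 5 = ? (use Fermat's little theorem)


Fermat's little theorem: if p is prime and gcd(a,p)=1, then a^(p-1) ≡ 1 (mod p)
p = 5 is prime, gcd(3,5) = 1
Reduce exponent: 26 mod 4 = 2
So 3^26 ≡ 3^2 (mod 5)
3^2 mod 5 = 4

3^26 ≡ 4 (mod 5)


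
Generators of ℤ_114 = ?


g generates ℤ_n iff gcd(g,n) = 1
Prime factors of 114: 2, 3, 19
Generators are g ∈ {1,...,113} not divisible by any of these primes.
Generators: {1, 5, 7, 11, 13, 17, 23, 25, 29, 31, 35, 37, 41, 43, 47, 49, 53, 55, 59, 61, 65, 67, 71, 73, 77, 79, 83, 85, 89, 91, 97, 101, 103, 107, 109, 113}
Number of generators = φ(114) = 36

Generators of ℤ_114 = {1, 5, 7, 11, 13, 17, 23, 25, 29, 31, 35, 37, 41, 43, 47, 49, 53, 55, 59, 61, 65, 67, 71, 73, 77, 79, 83, 85, 89, 91, 97, 101, 103, 107, 109, 113}


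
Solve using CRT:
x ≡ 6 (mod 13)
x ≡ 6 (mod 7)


m₁ = 13, m₂ = 7, gcd = 1, so CRT applies. M = m₁·m₂ = 91
Let M₁ = M/m₁ = 7, M₂ = M/m₂ = 13
Find y₁ ≡ M₁⁻¹ (mod m₁): 7⁻¹ ≡ 2 (mod 13)
Find y₂ ≡ M₂⁻¹ (mod m₂): 13⁻¹ ≡ 6 (mod 7)
x = a₁·M₁·y₁ + a₂·M₂·y₂ = 6·7·2 + 6·13·6 = 552
Reduce mod 91: x ≡ 6
Check: 6 mod 13 = 6 ✓, 6 mod 7 = 6 ✓

x ≡ 6 (mod 91)


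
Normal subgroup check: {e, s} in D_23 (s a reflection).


H = {e, s} in D_23 (s a reflection)
r·s·r⁻¹ = sr⁻² ≠ s for n ≥ 3, so {e, s} is not closed under conjugation

No, not a normal subgroup


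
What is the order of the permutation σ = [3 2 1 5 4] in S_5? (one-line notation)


Cycle decomposition: (1 3) (4 5)
Cycle lengths: 2, 2
Order = lcm(2, 2) = 2

ord(σ) = 2


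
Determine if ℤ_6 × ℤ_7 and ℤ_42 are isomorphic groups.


Comparing ℤ_6 × ℤ_7 and ℤ_42:
gcd(6,7) = 1, so ℤ_6 × ℤ_7 ≅ ℤ_42 (CRT)

Yes, ℤ_6 × ℤ_7 ≅ ℤ_42


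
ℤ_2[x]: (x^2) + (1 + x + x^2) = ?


Add coefficients mod 2:
x^0: 0 + 1 = 1 (mod 2)
x^1: 0 + 1 = 1 (mod 2)
x^2: 1 + 1 = 0 (mod 2)
Result: 1 + x

f + g = 1 + x


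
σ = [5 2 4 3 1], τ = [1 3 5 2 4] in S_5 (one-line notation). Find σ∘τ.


σ∘τ: apply τ first, then σ
1 →τ 1 →σ 5
2 →τ 3 →σ 4
3 →τ 5 →σ 1
4 →τ 2 →σ 2
5 →τ 4 →σ 3

σ∘τ = [5 4 1 2 3]


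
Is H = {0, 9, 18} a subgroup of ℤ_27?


Subgroup test for H = {0, 9, 18} in (ℤ_27, +):
(1) 0 ∈ H? Yes
(2) Closure: for all a,b ∈ H, (a+b) mod 27 ∈ H? Yes
(3) Inverses: for all a ∈ H, -a mod 27 ∈ H? Yes

Yes, H is a subgroup of ℤ_27


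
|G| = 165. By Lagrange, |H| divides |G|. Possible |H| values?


Lagrange's theorem: |H| divides |G|
|G| = 165
Divisors of 165: 1, 3, 5, 11, 15, 33, 55, 165

Possible subgroup orders: {1, 3, 5, 11, 15, 33, 55, 165}


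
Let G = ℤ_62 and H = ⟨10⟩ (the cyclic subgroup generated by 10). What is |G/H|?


|⟨10⟩| = n / gcd(10, 62) = 62 / 2 = 31
H is normal (ℤ_62 is abelian).
|G/H| = |G| / |H| = 62 / 31 = 2

|G/H| = 2


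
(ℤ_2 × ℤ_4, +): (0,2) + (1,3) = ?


Operation: componentwise addition mod (2, 4)
(0,2) + (1,3) = ((a₁+b₁) mod 2, (a₂+b₂) mod 4) with a = (0,2), b = (1,3)

(0,2) + (1,3) = (1,1)


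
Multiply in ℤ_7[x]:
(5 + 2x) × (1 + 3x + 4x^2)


Expand and collect like terms; reduce coefficients mod 7:
x^0: 5·1 = 5 ≡ 5 (mod 7)
x^1: 5·3 + 2·1 = 17 ≡ 3 (mod 7)
x^2: 5·4 + 2·3 = 26 ≡ 5 (mod 7)
x^3: 2·4 = 8 ≡ 1 (mod 7)
Result: 5 + 3x + 5x^2 + x^3

f · g = 5 + 3x + 5x^2 + x^3


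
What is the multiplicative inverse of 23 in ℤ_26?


Use the extended Euclidean algorithm to write 1 = 23·s + 26·t; then s mod 26 is the inverse.
Euclidean algorithm:
  23 = 0·26 + 23
  26 = 1·23 + 3
  23 = 7·3 + 2
  3 = 1·2 + 1
  2 = 2·1 + 0
gcd(23,26) = 1
Back-substitution gives: 23·(-9) + 26·(8) = 1
So 23⁻¹ ≡ -9 ≡ 17 (mod 26)
Check: 23 × 17 = 391 ≡ 1 (mod 26) ✓

23⁻¹ ≡ 17 (mod 26)


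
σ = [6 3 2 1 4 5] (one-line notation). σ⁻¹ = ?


To find σ⁻¹, swap domain and range:
σ(1) = 6 → σ⁻¹(6) = 1
σ(2) = 3 → σ⁻¹(3) = 2
σ(3) = 2 → σ⁻¹(2) = 3
σ(4) = 1 → σ⁻¹(1) = 4
σ(5) = 4 → σ⁻¹(4) = 5
σ(6) = 5 → σ⁻¹(5) = 6

σ⁻¹ = [4 3 2 5 6 1]


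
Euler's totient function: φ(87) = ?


Factor n: 87 = 3 × 29
φ(n) = n · ∏(1 - 1/p) over distinct primes p | n
φ(87) = 87 · (1 - 1/3) · (1 - 1/29) = 56

φ(87) = 56


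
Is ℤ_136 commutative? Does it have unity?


ℤ_136 is a commutative ring with unity 1; 136 = 2×68 is composite, so 2·68 ≡ 0 gives zero divisors (not an integral domain)
Commutative: Yes
Integral domain: No
Has unity: Yes

ℤ_136: Commutative=Yes, Unity=Yes


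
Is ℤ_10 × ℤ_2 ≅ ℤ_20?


Comparing ℤ_10 × ℤ_2 and ℤ_20:
gcd(10,2) = 2 ≠ 1. Max element order in ℤ_10×ℤ_2 is lcm(10,2) = 10 < 20, so it has no element of order 20

No, ℤ_10 × ℤ_2 ≇ ℤ_20


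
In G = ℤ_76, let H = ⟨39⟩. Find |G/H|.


|⟨39⟩| = n / gcd(39, 76) = 76 / 1 = 76
H is normal (ℤ_76 is abelian).
|G/H| = |G| / |H| = 76 / 76 = 1

|G/H| = 1


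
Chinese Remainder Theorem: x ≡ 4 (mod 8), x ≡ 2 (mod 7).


m₁ = 8, m₂ = 7, gcd = 1, so CRT applies. M = m₁·m₂ = 56
Let M₁ = M/m₁ = 7, M₂ = M/m₂ = 8
Find y₁ ≡ M₁⁻¹ (mod m₁): 7⁻¹ ≡ 7 (mod 8)
Find y₂ ≡ M₂⁻¹ (mod m₂): 8⁻¹ ≡ 1 (mod 7)
x = a₁·M₁·y₁ + a₂·M₂·y₂ = 4·7·7 + 2·8·1 = 212
Reduce mod 56: x ≡ 44
Check: 44 mod 8 = 4 ✓, 44 mod 7 = 2 ✓

x ≡ 44 (mod 56)


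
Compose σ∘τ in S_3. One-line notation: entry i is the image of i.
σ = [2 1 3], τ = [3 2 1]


σ∘τ: apply τ first, then σ
1 →τ 3 →σ 3
2 →τ 2 →σ 1
3 →τ 1 →σ 2

σ∘τ = [3 1 2]


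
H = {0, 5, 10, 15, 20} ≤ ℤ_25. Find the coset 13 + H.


13 + H = {13 + h (mod 25) : h ∈ H}
13+0=13, 13+5=18, 13+10=23, 13+15=3, 13+20=8
13 + H = {3, 8, 13, 18, 23} = 3 + H

13 + H = {3, 8, 13, 18, 23}


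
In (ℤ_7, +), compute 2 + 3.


Operation: addition mod 7
2 + 3 = (a + b) mod 7 with a = 2, b = 3

2 + 3 = 5


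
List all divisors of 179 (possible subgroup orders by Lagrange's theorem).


Lagrange's theorem: |H| divides |G|
|G| = 179
Divisors of 179: 1, 179

Possible subgroup orders: {1, 179}


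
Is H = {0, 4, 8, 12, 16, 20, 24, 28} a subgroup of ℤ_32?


Subgroup test for H = {0, 4, 8, 12, 16, 20, 24, 28} in (ℤ_32, +):
(1) 0 ∈ H? Yes
(2) Closure: for all a,b ∈ H, (a+b) mod 32 ∈ H? Yes
(3) Inverses: for all a ∈ H, -a mod 32 ∈ H? Yes

Yes, H is a subgroup of ℤ_32


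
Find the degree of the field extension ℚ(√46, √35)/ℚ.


[ℚ(√46,√35):ℚ] = [ℚ(√46,√35):ℚ(√46)]·[ℚ(√46):ℚ] = 2·2 = 4

[ℚ(√46, √35)/ℚ] = 4


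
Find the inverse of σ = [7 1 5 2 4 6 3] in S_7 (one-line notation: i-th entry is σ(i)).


To find σ⁻¹, swap domain and range:
σ(1) = 7 → σ⁻¹(7) = 1
σ(2) = 1 → σ⁻¹(1) = 2
σ(3) = 5 → σ⁻¹(5) = 3
σ(4) = 2 → σ⁻¹(2) = 4
σ(5) = 4 → σ⁻¹(4) = 5
σ(6) = 6 → σ⁻¹(6) = 6
σ(7) = 3 → σ⁻¹(3) = 7

σ⁻¹ = [2 4 7 5 3 6 1]


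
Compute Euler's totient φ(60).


Factor n: 60 = 2^2 × 3 × 5
φ(n) = n · ∏(1 - 1/p) over distinct primes p | n
φ(60) = 60 · (1 - 1/2) · (1 - 1/3) · (1 - 1/5) = 16

φ(60) = 16


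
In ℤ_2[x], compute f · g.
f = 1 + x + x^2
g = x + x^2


Expand and collect like terms; reduce coefficients mod 2:
x^0: 1·0 = 0 ≡ 0 (mod 2)
x^1: 1·1 + 1·0 = 1 ≡ 1 (mod 2)
x^2: 1·1 + 1·1 + 1·0 = 2 ≡ 0 (mod 2)
x^3: 1·1 + 1·1 = 2 ≡ 0 (mod 2)
x^4: 1·1 = 1 ≡ 1 (mod 2)
Result: x + x^4

f · g = x + x^4


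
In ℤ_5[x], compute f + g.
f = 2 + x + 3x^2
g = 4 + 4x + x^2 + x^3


Add coefficients mod 5:
x^0: 2 + 4 = 1 (mod 5)
x^1: 1 + 4 = 0 (mod 5)
x^2: 3 + 1 = 4 (mod 5)
x^3: 0 + 1 = 1 (mod 5)
Result: 1 + 4x^2 + x^3

f + g = 1 + 4x^2 + x^3


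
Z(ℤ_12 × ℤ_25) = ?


Z(G) = {g ∈ G | gx = xg for all x ∈ G}
Direct product of abelian groups is abelian, so Z(G) = G

Z(ℤ_12 × ℤ_25) = ℤ_12 × ℤ_25


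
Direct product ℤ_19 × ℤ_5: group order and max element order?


|ℤ_19 × ℤ_5| = 19 × 5 = 95
Max element order = lcm(19,5) = 95
Cyclic? Yes (gcd=1)

|ℤ_19×ℤ_5| = 95, max element order = 95


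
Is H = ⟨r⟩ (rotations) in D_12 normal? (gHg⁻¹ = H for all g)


H = ⟨r⟩ (rotations) in D_12
The rotation subgroup ⟨r⟩ has index 2 in D_12, so it is normal

Yes, normal subgroup


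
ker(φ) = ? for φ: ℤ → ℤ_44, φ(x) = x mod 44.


Kernel = preimage of identity
ker(φ) = {x ∈ ℤ : x ≡ 0 (mod 44)} = 44ℤ = {0, ±44, ±88, ...}

ker(φ) = 44ℤ


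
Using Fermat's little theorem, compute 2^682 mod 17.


Fermat's little theorem: if p is prime and gcd(a,p)=1, then a^(p-1) ≡ 1 (mod p)
p = 17 is prime, gcd(2,17) = 1
Reduce exponent: 682 mod 16 = 10
So 2^682 ≡ 2^10 (mod 17)
2^10 mod 17 = 4

2^682 ≡ 4 (mod 17)


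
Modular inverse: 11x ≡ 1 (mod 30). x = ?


Use the extended Euclidean algorithm to write 1 = 11·s + 30·t; then s mod 30 is the inverse.
Euclidean algorithm:
  11 = 0·30 + 11
  30 = 2·11 + 8
  11 = 1·8 + 3
  8 = 2·3 + 2
  3 = 1·2 + 1
  2 = 2·1 + 0
gcd(11,30) = 1
Back-substitution gives: 11·(11) + 30·(-4) = 1
So 11⁻¹ ≡ 11 ≡ 11 (mod 30)
Check: 11 × 11 = 121 ≡ 1 (mod 30) ✓

11⁻¹ ≡ 11 (mod 30)


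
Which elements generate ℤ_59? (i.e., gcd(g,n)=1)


g generates ℤ_n iff gcd(g,n) = 1
Prime factors of 59: 59
Generators are g ∈ {1,...,58} not divisible by any of these primes.
Generators: {1, 2, 3, 4, 5, 6, 7, 8, 9, 10, 11, 12, 13, 14, 15, 16, 17, 18, 19, 20, 21, 22, 23, 24, 25, 26, 27, 28, 29, 30, 31, 32, 33, 34, 35, 36, 37, 38, 39, 40, 41, 42, 43, 44, 45, 46, 47, 48, 49, 50, 51, 52, 53, 54, 55, 56, 57, 58}
Number of generators = φ(59) = 58

Generators of ℤ_59 = {1, 2, 3, 4, 5, 6, 7, 8, 9, 10, 11, 12, 13, 14, 15, 16, 17, 18, 19, 20, 21, 22, 23, 24, 25, 26, 27, 28, 29, 30, 31, 32, 33, 34, 35, 36, 37, 38, 39, 40, 41, 42, 43, 44, 45, 46, 47, 48, 49, 50, 51, 52, 53, 54, 55, 56, 57, 58}


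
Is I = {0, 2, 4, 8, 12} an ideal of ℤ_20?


Check ideal conditions for I = {0, 2, 4, 8, 12} in ℤ_20:
(1) I is an additive subgroup? No
(2) For r ∈ ℤ_20 and a ∈ I: r·a ∈ I? No  [counterexample: r=2, a=8, r·a mod 20 = 16 ∉ I]

No, I is not an ideal of ℤ_20


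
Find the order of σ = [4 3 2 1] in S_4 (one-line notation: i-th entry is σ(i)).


Cycle decomposition: (1 4) (2 3)
Cycle lengths: 2, 2
Order = lcm(2, 2) = 2

ord(σ) = 2


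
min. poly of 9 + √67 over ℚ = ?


Let α = 9 + √67. Then α - 9 = √67, so (α - 9)² = 67, giving α² - 18α + 14 = 0. Degree 2 and α ∉ ℚ, so this is the minimal polynomial.

Minimal polynomial: x² - 18x + 14


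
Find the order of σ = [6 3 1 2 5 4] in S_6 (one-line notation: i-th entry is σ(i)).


Cycle decomposition: (1 6 4 2 3)
Cycle lengths: 5
Order = lcm(5) = 5

ord(σ) = 5


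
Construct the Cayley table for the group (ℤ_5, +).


Elements: {0, 1, 2, 3, 4}
Operation: addition mod 5
Entry (a, b) = (a + b) mod 5

Cayley table:
  | 0 | 1 | 2 | 3 | 4
0 | 0 | 1 | 2 | 3 | 4
1 | 1 | 2 | 3 | 4 | 0
2 | 2 | 3 | 4 | 0 | 1
3 | 3 | 4 | 0 | 1 | 2
4 | 4 | 0 | 1 | 2 | 3


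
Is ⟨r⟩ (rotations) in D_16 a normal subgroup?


H = ⟨r⟩ (rotations) in D_16
The rotation subgroup ⟨r⟩ has index 2 in D_16, so it is normal

Yes, normal subgroup


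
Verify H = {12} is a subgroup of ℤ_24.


Subgroup test for H = {12} in (ℤ_24, +):
(1) 0 ∈ H? No
(2) Closure: for all a,b ∈ H, (a+b) mod 24 ∈ H? No  [counterexample: 12 + 12 = 0 ∉ H]
(3) Inverses: for all a ∈ H, -a mod 24 ∈ H? Yes

No, H is not a subgroup of ℤ_24


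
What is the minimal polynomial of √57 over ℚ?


√57 satisfies x² - 57 = 0, irreducible over ℚ since 57 is squarefree

Minimal polynomial: x² - 57


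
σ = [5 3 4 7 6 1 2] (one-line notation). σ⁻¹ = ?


To find σ⁻¹, swap domain and range:
σ(1) = 5 → σ⁻¹(5) = 1
σ(2) = 3 → σ⁻¹(3) = 2
σ(3) = 4 → σ⁻¹(4) = 3
σ(4) = 7 → σ⁻¹(7) = 4
σ(5) = 6 → σ⁻¹(6) = 5
σ(6) = 1 → σ⁻¹(1) = 6
σ(7) = 2 → σ⁻¹(2) = 7

σ⁻¹ = [6 7 2 3 1 5 4]


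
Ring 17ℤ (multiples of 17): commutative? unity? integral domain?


17ℤ is a commutative ring under +,× but has no multiplicative identity (1 ∉ 17ℤ); it has no zero divisors, but without unity it is not an integral domain
Commutative: Yes
Integral domain: No
Has unity: No

17ℤ (multiples of 17): Commutative=Yes, Unity=No


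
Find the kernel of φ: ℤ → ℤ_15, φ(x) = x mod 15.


Kernel = preimage of identity
ker(φ) = {x ∈ ℤ : x ≡ 0 (mod 15)} = 15ℤ = {0, ±15, ±30, ...}

ker(φ) = 15ℤ


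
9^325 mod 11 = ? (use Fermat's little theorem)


Fermat's little theorem: if p is prime and gcd(a,p)=1, then a^(p-1) ≡ 1 (mod p)
p = 11 is prime, gcd(9,11) = 1
Reduce exponent: 325 mod 10 = 5
So 9^325 ≡ 9^5 (mod 11)
9^5 mod 11 = 1

9^325 ≡ 1 (mod 11)
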